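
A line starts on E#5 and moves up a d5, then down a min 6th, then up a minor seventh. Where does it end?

Up a diminished fifth from E#5: B5 (6 semitones up).
B5 down a minor sixth → D#5 (8 semitones).
Up a minor seventh from D#5: C#6 (10 semitones up).

C#6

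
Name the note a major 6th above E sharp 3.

C double-sharp 4

The sixth takes the letter from E up to C.
A major sixth spans 9 semitones, so from E#3 the target pitch is C##4.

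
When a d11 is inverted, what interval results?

augmented fifth

First reduce the compound diminished eleventh to its simple form, a diminished fourth.
Inverted interval numbers add to nine, so a fourth pairs with a fifth (4 + 5 = 9).
The quality also flips — diminished becomes augmented — giving an augmented fifth.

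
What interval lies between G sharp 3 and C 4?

G to C spans four letter names (G-A-B-C): a fourth.
G#3 to C4 spans 4 semitones — one semitone narrower than the perfect fourth (5) — giving a diminished fourth.

diminished 4th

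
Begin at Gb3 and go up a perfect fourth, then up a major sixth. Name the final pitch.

Ab4

Up a perfect fourth from Gb3: Cb4 (5 semitones up).
Up a major sixth from Cb4: Ab4 (9 semitones up).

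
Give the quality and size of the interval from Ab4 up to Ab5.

A to A is the same letter name, plus an octave: an octave.
Ab4 to Ab5 is 12 semitones, matching the perfect octave exactly, so the quality is perfect.

P8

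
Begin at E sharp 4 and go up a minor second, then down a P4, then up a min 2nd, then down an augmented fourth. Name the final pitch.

A flat 3

Up a minor second from E#4: F#4 (1 semitone up).
A perfect fourth down from F#4 is C#4.
A minor second up from C#4 is D4.
An augmented fourth down from D4 is Ab3.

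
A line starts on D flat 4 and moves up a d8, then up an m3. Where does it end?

A diminished octave up from Db4 is Dbb5.
A minor third up from Dbb5 is Fbb5.

F double-flat 5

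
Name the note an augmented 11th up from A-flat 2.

D 4

Four letters up from A (plus an octave) reaches D.
An augmented eleventh spans 18 semitones, so from Ab2 the target pitch is D4.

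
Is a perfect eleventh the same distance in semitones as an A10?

Yes

A perfect eleventh spans 17 semitones, and an augmented tenth also spans 17 semitones — they're enharmonic.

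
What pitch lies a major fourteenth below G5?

Ab3

Seven letters down from G (plus an octave) reaches A.
A major fourteenth is 23 semitones; 23 semitones down from G5 gives Ab3.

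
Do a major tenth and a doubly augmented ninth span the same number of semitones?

Yes

Both span 16 semitones: a major tenth and a doubly augmented ninth are the same chromatic distance.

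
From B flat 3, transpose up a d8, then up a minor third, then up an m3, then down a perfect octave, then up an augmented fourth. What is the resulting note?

B double-flat 4

A diminished octave up from Bb3 is Bbb4.
Up a minor third from Bbb4: Dbb5 (3 semitones up).
Up a minor third from Dbb5: Fbb5 (3 semitones up).
Fbb5 down a perfect octave → Fbb4 (12 semitones).
Up an augmented fourth from Fbb4: Bbb4 (6 semitones up).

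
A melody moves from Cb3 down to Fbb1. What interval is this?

A12

Descending from Cb3 to Fbb1 is the same interval as ascending Fbb1 to Cb3.
F to C spans five letter names (F-G-A-B-C), plus an octave — that makes it a twelfth of some quality.
Fbb1 to Cb3 spans 20 semitones — one semitone wider than the perfect twelfth (19) — giving an augmented twelfth.
(Equivalently, a compound augmented fifth: an augmented fifth plus an octave.)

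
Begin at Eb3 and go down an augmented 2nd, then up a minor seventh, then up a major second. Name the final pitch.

Dbb4

Down an augmented second from Eb3: Dbb3 (3 semitones down).
Up a minor seventh from Dbb3: Cbb4 (10 semitones up).
Up a major second from Cbb4: Dbb4 (2 semitones up).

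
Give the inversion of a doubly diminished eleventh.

doubly augmented 5th

First reduce the compound doubly diminished eleventh to its simple form, a doubly diminished fourth.
The rule of nine gives the new number: 9 − 4 = 5, so a fourth becomes a fifth.
And doubly diminished becomes doubly augmented under inversion, so we get a doubly augmented fifth.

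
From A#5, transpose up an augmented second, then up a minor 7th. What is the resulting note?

A##6

A#5 up an augmented second → B##5 (3 semitones).
A minor seventh up from B##5 is A##6.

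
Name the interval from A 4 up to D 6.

A to D spans four letter names (A-B-C-D), plus an octave: an eleventh.
The perfect eleventh spans 17 semitones, and A4 to D6 is exactly 17 semitones — so this is a perfect eleventh.
(Equivalently, a compound perfect fourth: a perfect fourth plus an octave.)

P11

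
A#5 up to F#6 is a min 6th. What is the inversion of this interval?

Inverted interval numbers add to nine, so a sixth pairs with a third (6 + 3 = 9).
Quality inverts too: minor becomes major. That makes the inversion a major third.

M3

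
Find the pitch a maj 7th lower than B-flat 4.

C-flat 4

Counting seven letter names down from B lands on C.
Moving 11 semitones down from Bb4 (the size of a major seventh) reaches Cb4.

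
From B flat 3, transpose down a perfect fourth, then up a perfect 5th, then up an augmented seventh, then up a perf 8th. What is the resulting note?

B sharp 5

A perfect fourth down from Bb3 is F3.
F3 up a perfect fifth → C4 (7 semitones).
Up an augmented seventh from C4: B#4 (12 semitones up).
B#4 up a perfect octave → B#5 (12 semitones).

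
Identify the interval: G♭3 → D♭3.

Descending from Gb3 to Db3 is the same interval as ascending Db3 to Gb3.
D to G spans four letter names (D-E-F-G): a fourth.
Db3 to Gb3 is 5 semitones, matching the perfect fourth exactly, so the quality is perfect.

perfect 4th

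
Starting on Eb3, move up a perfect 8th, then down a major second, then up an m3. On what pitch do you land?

A perfect octave up from Eb3 is Eb4.
Eb4 down a major second → Db4 (2 semitones).
Db4 up a minor third → Fb4 (3 semitones).

Fb4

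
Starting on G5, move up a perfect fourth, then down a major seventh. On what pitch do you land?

Up a perfect fourth from G5: C6 (5 semitones up).
Down a major seventh from C6: Db5 (11 semitones down).

Db5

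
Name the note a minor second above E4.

F4

Two letter names up from E: F.
A minor second spans 1 semitone, so from E4 the target pitch is F4.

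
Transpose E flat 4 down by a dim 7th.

Counting seven letter names down from E lands on F.
A diminished seventh spans 9 semitones, so from Eb4 the target pitch is F#3.

F sharp 3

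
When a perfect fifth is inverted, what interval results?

The rule of nine gives the new number: 9 − 5 = 4, so a fifth becomes a fourth.
And perfect stays perfect under inversion, so we get a perfect fourth.

perfect fourth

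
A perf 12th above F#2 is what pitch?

C#4

Five letters up from F (plus an octave) reaches C.
A perfect twelfth is 19 semitones; 19 semitones up from F#2 gives C#4.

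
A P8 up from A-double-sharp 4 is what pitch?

The letter stays A (same as the start), shifted an octave up.
Moving 12 semitones up from A##4 (the size of a perfect octave) reaches A##5.

A-double-sharp 5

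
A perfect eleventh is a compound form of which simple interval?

perfect fourth

Take out an octave (7 from the number): 11 − 7 = 4.
So a perfect eleventh is an octave plus a perfect fourth. The quality is unchanged.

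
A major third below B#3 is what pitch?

G#3

Counting three letter names down from B lands on G.
A major third is 4 semitones; 4 semitones down from B#3 gives G#3.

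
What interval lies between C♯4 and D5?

C to D spans two letter names (C-D), plus an octave, so the interval is some kind of ninth.
C#4 to D5 is 13 semitones, a half step short of the major ninth (14), so this is minor.
(Equivalently, a compound minor second: a minor second plus an octave.)

minor ninth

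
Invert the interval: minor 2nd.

major seventh

The rule of nine gives the new number: 9 − 2 = 7, so a second becomes a seventh.
The quality also flips — minor becomes major — giving a major seventh.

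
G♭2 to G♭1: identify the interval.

perfect octave

Descending from Gb2 to Gb1 is the same interval as ascending Gb1 to Gb2.
G to G is the same letter name, plus an octave: an octave.
The perfect octave spans 12 semitones, and Gb1 to Gb2 is exactly 12 semitones — so this is a perfect octave.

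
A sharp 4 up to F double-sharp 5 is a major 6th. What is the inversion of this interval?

Inverted interval numbers add to nine, so a sixth pairs with a third (6 + 3 = 9).
The quality also flips — major becomes minor — giving a minor third.

minor 3rd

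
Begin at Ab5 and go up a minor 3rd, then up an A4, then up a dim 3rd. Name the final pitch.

A minor third up from Ab5 is Cb6.
An augmented fourth up from Cb6 is F6.
A diminished third up from F6 is Abb6.

Abb6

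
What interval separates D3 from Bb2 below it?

Descending from D3 to Bb2 is the same interval as ascending Bb2 to D3.
B to D spans three letter names (B-C-D): a third.
The major third spans 4 semitones, and Bb2 to D3 is exactly 4 semitones — so this is a major third.

M3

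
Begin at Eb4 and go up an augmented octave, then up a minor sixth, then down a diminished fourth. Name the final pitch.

G#5

An augmented octave up from Eb4 is E5.
E5 up a minor sixth → C6 (8 semitones).
Down a diminished fourth from C6: G#5 (4 semitones down).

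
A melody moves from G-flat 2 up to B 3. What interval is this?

G to B spans three letter names (G-A-B), plus an octave, so the interval is some kind of tenth.
A major tenth would be 16 semitones; Gb2 to B3 is 17, one semitone wider, so the interval is augmented.
(Equivalently, a compound augmented third: an augmented third plus an octave.)

augmented 10th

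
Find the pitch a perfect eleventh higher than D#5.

The eleventh's letter: D up four letter names plus an octave → G.
A perfect eleventh is 17 semitones; 17 semitones up from D#5 gives G#6.

G#6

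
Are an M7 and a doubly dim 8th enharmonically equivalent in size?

A major seventh spans 11 semitones; a doubly diminished octave spans 10 semitones. They differ by 1.

No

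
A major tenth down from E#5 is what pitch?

Three letters down from E (plus an octave) reaches C.
Moving 16 semitones down from E#5 (the size of a major tenth) reaches C#4.

C#4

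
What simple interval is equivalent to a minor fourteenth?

Subtracting seven from the interval number removes an octave: 14 − 7 = 7.
Quality carries through unchanged, so the simple form is a minor seventh.

m7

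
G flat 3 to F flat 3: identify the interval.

Descending from Gb3 to Fb3 is the same interval as ascending Fb3 to Gb3.
F to G spans two letter names (F-G), so the interval is some kind of second.
Fb3 to Gb3 is 2 semitones, matching the major second exactly, so the quality is major.

major 2nd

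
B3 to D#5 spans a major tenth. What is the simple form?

major third

Subtracting seven from the interval number removes an octave: 10 − 7 = 3.
That makes a major tenth a compound major third — an octave plus a major third.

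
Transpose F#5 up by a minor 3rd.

Counting three letter names up from F lands on A.
A minor third is 3 semitones; 3 semitones up from F#5 gives A5.

A5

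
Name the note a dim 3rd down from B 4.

G double-sharp 4

Counting three letter names down from B lands on G.
A diminished third is 2 semitones; 2 semitones down from B4 gives G##4.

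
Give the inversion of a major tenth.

First reduce the compound major tenth to its simple form, a major third.
Inverted interval numbers add to nine, so a third pairs with a sixth (3 + 6 = 9).
The quality also flips — major becomes minor — giving a minor sixth.

minor sixth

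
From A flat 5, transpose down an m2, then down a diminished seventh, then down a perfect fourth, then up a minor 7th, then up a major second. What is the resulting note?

E sharp 5

Down a minor second from Ab5: G5 (1 semitone down).
Down a diminished seventh from G5: A#4 (9 semitones down).
Down a perfect fourth from A#4: E#4 (5 semitones down).
Up a minor seventh from E#4: D#5 (10 semitones up).
A major second up from D#5 is E#5.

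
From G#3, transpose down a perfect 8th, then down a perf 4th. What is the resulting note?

Down a perfect octave from G#3: G#2 (12 semitones down).
Down a perfect fourth from G#2: D#2 (5 semitones down).

D#2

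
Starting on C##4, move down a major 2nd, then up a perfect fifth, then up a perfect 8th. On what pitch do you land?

F##5

C##4 down a major second → B#3 (2 semitones).
A perfect fifth up from B#3 is F##4.
A perfect octave up from F##4 is F##5.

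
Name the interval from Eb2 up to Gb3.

m10

E to G spans three letter names (E-F-G), plus an octave, so the interval is some kind of tenth.
A major tenth would be 16 semitones, but Eb2 to Gb3 is 15 — one semitone narrower, making it a minor tenth.
(Equivalently, a compound minor third: a minor third plus an octave.)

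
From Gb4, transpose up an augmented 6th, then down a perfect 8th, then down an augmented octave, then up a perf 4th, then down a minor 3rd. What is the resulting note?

F3

Up an augmented sixth from Gb4: E5 (10 semitones up).
Down a perfect octave from E5: E4 (12 semitones down).
Down an augmented octave from E4: Eb3 (13 semitones down).
A perfect fourth up from Eb3 is Ab3.
Ab3 down a minor third → F3 (3 semitones).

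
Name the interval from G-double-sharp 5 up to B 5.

G to B spans three letter names (G-A-B), so the interval is some kind of third.
A major third would be 4 semitones; G##5 to B5 is 2, two semitones narrower, so the interval is diminished.

diminished third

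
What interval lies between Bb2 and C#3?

augmented 2nd

B to C spans two letter names (B-C) — that makes it a second of some quality.
The major second is 2 semitones; here we have 3, one semitone wider: augmented.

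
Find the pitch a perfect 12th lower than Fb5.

Five letters down from F (plus an octave) reaches B.
Moving 19 semitones down from Fb5 (the size of a perfect twelfth) reaches Bbb3.

Bbb3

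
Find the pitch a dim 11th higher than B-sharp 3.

Counting four letter names plus an octave up from B lands on E.
A diminished eleventh is 16 semitones; 16 semitones up from B#3 gives E5.

E 5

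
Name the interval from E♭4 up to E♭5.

E to E is the same letter name, plus an octave — that makes it an octave of some quality.
Counting semitones, Eb4→Eb5 is 12, which is the perfect octave.

perfect octave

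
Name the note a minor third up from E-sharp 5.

Counting three letter names up from E lands on G.
Moving 3 semitones up from E#5 (the size of a minor third) reaches G#5.

G-sharp 5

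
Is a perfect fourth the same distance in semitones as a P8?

No

5 semitones (perfect fourth) vs 12 semitones (perfect octave): not equal.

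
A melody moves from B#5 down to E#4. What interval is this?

Descending from B#5 to E#4 is the same interval as ascending E#4 to B#5.
E to B spans five letter names (E-F-G-A-B), plus an octave — that makes it a twelfth of some quality.
The perfect twelfth spans 19 semitones, and E#4 to B#5 is exactly 19 semitones — so this is a perfect twelfth.
(Equivalently, a compound perfect fifth: a perfect fifth plus an octave.)

P12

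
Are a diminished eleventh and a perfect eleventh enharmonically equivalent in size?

No

A diminished eleventh spans 16 semitones; a perfect eleventh spans 17 semitones. They differ by 1.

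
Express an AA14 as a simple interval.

AA7

Take out an octave (7 from the number): 14 − 7 = 7.
That makes a doubly augmented fourteenth a compound doubly augmented seventh — an octave plus a doubly augmented seventh.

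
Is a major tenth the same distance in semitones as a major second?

No

16 semitones (major tenth) vs 2 semitones (major second): not equal.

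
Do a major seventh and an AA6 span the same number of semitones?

Yes

A major seventh = 11 semitones = a doubly augmented sixth; enharmonically equal.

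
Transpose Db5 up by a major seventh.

C6

Seven letter names up from D: C.
A major seventh is 11 semitones; 11 semitones up from Db5 gives C6.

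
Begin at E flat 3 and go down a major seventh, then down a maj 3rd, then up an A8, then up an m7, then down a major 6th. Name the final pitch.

E double-flat 3

A major seventh down from Eb3 is Fb2.
Down a major third from Fb2: Dbb2 (4 semitones down).
Dbb2 up an augmented octave → Db3 (13 semitones).
Up a minor seventh from Db3: Cb4 (10 semitones up).
Down a major sixth from Cb4: Ebb3 (9 semitones down).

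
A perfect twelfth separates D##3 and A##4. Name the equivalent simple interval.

perfect 5th

Subtracting seven from the interval number removes an octave: 12 − 7 = 5.
So a perfect twelfth is an octave plus a perfect fifth. The quality is unchanged.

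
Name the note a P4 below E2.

B1

Four letter names down from E: B.
Moving 5 semitones down from E2 (the size of a perfect fourth) reaches B1.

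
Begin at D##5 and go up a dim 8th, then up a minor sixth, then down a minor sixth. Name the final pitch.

D##5 up a diminished octave → D#6 (11 semitones).
Up a minor sixth from D#6: B6 (8 semitones up).
Down a minor sixth from B6: D#6 (8 semitones down).

D#6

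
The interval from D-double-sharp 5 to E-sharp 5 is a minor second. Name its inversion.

M7

The rule of nine gives the new number: 9 − 2 = 7, so a second becomes a seventh.
Quality inverts too: minor becomes major. That makes the inversion a major seventh.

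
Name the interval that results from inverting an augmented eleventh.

First reduce the compound augmented eleventh to its simple form, an augmented fourth.
Inverted interval numbers add to nine, so a fourth pairs with a fifth (4 + 5 = 9).
The quality also flips — augmented becomes diminished — giving a diminished fifth.

d5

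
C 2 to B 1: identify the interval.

Descending from C2 to B1 is the same interval as ascending B1 to C2.
B to C spans two letter names (B-C), so the interval is some kind of second.
A major second would be 2 semitones, but B1 to C2 is 1 — one semitone narrower, making it a minor second.

minor 2nd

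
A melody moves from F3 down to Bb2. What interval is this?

Descending from F3 to Bb2 is the same interval as ascending Bb2 to F3.
B to F spans five letter names (B-C-D-E-F): a fifth.
The perfect fifth spans 7 semitones, and Bb2 to F3 is exactly 7 semitones — so this is a perfect fifth.

perfect fifth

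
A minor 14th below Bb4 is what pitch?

Counting seven letter names plus an octave down from B lands on C.
A minor fourteenth is 22 semitones; 22 semitones down from Bb4 gives C3.

C3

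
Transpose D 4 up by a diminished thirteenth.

The thirteenth's letter: D up six letter names plus an octave → B.
Moving 19 semitones up from D4 (the size of a diminished thirteenth) reaches Bbb5.

B-double-flat 5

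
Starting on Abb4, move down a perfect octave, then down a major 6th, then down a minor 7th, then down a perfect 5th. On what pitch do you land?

Abb4 down a perfect octave → Abb3 (12 semitones).
Abb3 down a major sixth → Cbb3 (9 semitones).
Down a minor seventh from Cbb3: Dbb2 (10 semitones down).
A perfect fifth down from Dbb2 is Gbb1.

Gbb1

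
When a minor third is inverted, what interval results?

Interval numbers invert to sum to nine: 3 + 6 = 9, so a third inverts to a sixth.
The quality also flips — minor becomes major — giving a major sixth.

major 6th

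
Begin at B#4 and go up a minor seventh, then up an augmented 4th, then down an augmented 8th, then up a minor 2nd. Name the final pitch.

E5

A minor seventh up from B#4 is A#5.
A#5 up an augmented fourth → D##6 (6 semitones).
Down an augmented octave from D##6: D#5 (13 semitones down).
D#5 up a minor second → E5 (1 semitone).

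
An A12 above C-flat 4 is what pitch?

Five letters up from C (plus an octave) reaches G.
Moving 20 semitones up from Cb4 (the size of an augmented twelfth) reaches G5.

G 5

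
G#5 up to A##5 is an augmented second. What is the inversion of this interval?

The rule of nine gives the new number: 9 − 2 = 7, so a second becomes a seventh.
The quality also flips — augmented becomes diminished — giving a diminished seventh.

d7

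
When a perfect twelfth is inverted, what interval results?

First reduce the compound perfect twelfth to its simple form, a perfect fifth.
Inverted interval numbers add to nine, so a fifth pairs with a fourth (5 + 4 = 9).
The quality also flips — perfect stays perfect — giving a perfect fourth.

perfect fourth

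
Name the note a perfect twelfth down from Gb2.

Five letters down from G (plus an octave) reaches C.
A perfect twelfth is 19 semitones; 19 semitones down from Gb2 gives Cb1.

Cb1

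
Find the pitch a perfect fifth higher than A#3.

The fifth takes the letter from A up to E.
Moving 7 semitones up from A#3 (the size of a perfect fifth) reaches E#4.

E#4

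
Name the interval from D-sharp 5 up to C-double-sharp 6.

D to C spans seven letter names (D-E-F-G-A-B-C): a seventh.
Counting semitones, D#5→C##6 is 11, which is the major seventh.

major 7th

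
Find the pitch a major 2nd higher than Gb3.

Two letter names up from G: A.
A major second is 2 semitones; 2 semitones up from Gb3 gives Ab3.

Ab3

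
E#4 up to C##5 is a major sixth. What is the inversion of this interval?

minor 3rd

Interval numbers invert to sum to nine: 6 + 3 = 9, so a sixth inverts to a third.
Quality inverts too: major becomes minor. That makes the inversion a minor third.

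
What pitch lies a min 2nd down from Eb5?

D5

Two letter names down from E: D.
A minor second is 1 semitone; 1 semitone down from Eb5 gives D5.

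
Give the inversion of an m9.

First reduce the compound minor ninth to its simple form, a minor second.
Interval numbers invert to sum to nine: 2 + 7 = 9, so a second inverts to a seventh.
The quality also flips — minor becomes major — giving a major seventh.

major seventh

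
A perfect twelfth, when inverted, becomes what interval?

perfect 4th

First reduce the compound perfect twelfth to its simple form, a perfect fifth.
Interval numbers invert to sum to nine: 5 + 4 = 9, so a fifth inverts to a fourth.
The quality also flips — perfect stays perfect — giving a perfect fourth.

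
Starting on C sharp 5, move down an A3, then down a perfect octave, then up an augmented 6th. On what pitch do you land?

Down an augmented third from C#5: Ab4 (5 semitones down).
Down a perfect octave from Ab4: Ab3 (12 semitones down).
An augmented sixth up from Ab3 is F#4.

F sharp 4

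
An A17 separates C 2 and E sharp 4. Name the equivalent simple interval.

Subtracting seven from the interval number removes an octave: 17 − 14 = 3.
That makes an augmented seventeenth a compound augmented third — 2 octaves plus an augmented third.

augmented third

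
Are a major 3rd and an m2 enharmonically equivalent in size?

No

A major third spans 4 semitones; a minor second spans 1 semitone. They differ by 3.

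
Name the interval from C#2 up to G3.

d12

C to G spans five letter names (C-D-E-F-G), plus an octave, so the interval is some kind of twelfth.
A perfect twelfth would be 19 semitones; C#2 to G3 is 18, one semitone narrower, so the interval is diminished.
(Equivalently, a compound diminished fifth: a diminished fifth plus an octave.)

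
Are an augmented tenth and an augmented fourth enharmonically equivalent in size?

No

An augmented tenth is 17 semitones but an augmented fourth is 6 semitones — different sizes.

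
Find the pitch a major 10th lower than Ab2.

Three letters down from A (plus an octave) reaches F.
A major tenth is 16 semitones; 16 semitones down from Ab2 gives Fb1.

Fb1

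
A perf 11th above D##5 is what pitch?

Four letters up from D (plus an octave) reaches G.
Moving 17 semitones up from D##5 (the size of a perfect eleventh) reaches G##6.

G##6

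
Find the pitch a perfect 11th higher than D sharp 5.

The eleventh's letter: D up four letter names plus an octave → G.
Moving 17 semitones up from D#5 (the size of a perfect eleventh) reaches G#6.

G sharp 6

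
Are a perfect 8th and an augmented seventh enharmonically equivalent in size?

Yes

Both span 12 semitones: a perfect octave and an augmented seventh are the same chromatic distance.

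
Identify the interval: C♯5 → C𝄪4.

Descending from C#5 to C##4 is the same interval as ascending C##4 to C#5.
C to C is the same letter name, plus an octave: an octave.
The perfect octave is 12 semitones; here we have 11, one semitone narrower: diminished.

diminished 8th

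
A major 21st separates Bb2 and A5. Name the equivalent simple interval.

Subtracting seven from the interval number removes an octave: 21 − 14 = 7.
So a major twenty-first is 2 octaves plus a major seventh. The quality is unchanged.

M7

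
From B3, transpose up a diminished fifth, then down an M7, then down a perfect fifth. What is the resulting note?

Up a diminished fifth from B3: F4 (6 semitones up).
A major seventh down from F4 is Gb3.
Down a perfect fifth from Gb3: Cb3 (7 semitones down).

Cb3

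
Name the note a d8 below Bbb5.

Bb4

An octave keeps the letter name B, an octave down from B.
A diminished octave is 11 semitones; 11 semitones down from Bbb5 gives Bb4.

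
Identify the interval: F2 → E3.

F to E spans seven letter names (F-G-A-B-C-D-E), so the interval is some kind of seventh.
F2 to E3 is 11 semitones, matching the major seventh exactly, so the quality is major.

M7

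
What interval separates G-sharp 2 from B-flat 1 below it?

Descending from G#2 to Bb1 is the same interval as ascending Bb1 to G#2.
B to G spans six letter names (B-C-D-E-F-G): a sixth.
Bb1 to G#2 spans 10 semitones — one semitone wider than the major sixth (9) — giving an augmented sixth.

A6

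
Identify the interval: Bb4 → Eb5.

B to E spans four letter names (B-C-D-E): a fourth.
Counting semitones, Bb4→Eb5 is 5, which is the perfect fourth.

perfect fourth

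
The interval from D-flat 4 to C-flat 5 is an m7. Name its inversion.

major 2nd

The rule of nine gives the new number: 9 − 7 = 2, so a seventh becomes a second.
Quality inverts too: minor becomes major. That makes the inversion a major second.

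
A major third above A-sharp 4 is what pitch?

C-double-sharp 5

Three letter names up from A: C.
A major third spans 4 semitones, so from A#4 the target pitch is C##5.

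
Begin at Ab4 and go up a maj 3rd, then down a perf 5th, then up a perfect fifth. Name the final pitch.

Ab4 up a major third → C5 (4 semitones).
C5 down a perfect fifth → F4 (7 semitones).
F4 up a perfect fifth → C5 (7 semitones).

C5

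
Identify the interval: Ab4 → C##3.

Descending from Ab4 to C##3 is the same interval as ascending C##3 to Ab4.
C to A spans six letter names (C-D-E-F-G-A), plus an octave, so the interval is some kind of thirteenth.
C##3 to Ab4 spans 18 semitones — three semitones narrower than the major thirteenth (21) — giving a doubly diminished thirteenth.
(Equivalently, a compound doubly diminished sixth: a doubly diminished sixth plus an octave.)

doubly diminished thirteenth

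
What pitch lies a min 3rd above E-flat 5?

Three letter names up from E: G.
A minor third spans 3 semitones, so from Eb5 the target pitch is Gb5.

G-flat 5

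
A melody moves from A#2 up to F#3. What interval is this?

minor sixth

A to F spans six letter names (A-B-C-D-E-F): a sixth.
A#2 to F#3 is 8 semitones, a half step short of the major sixth (9), so this is minor.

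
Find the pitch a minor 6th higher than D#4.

B4

Counting six letter names up from D lands on B.
A minor sixth spans 8 semitones, so from D#4 the target pitch is B4.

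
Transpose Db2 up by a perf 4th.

The fourth takes the letter from D up to G.
A perfect fourth is 5 semitones; 5 semitones up from Db2 gives Gb2.

Gb2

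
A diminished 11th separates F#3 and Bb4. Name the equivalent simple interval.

Take out an octave (7 from the number): 11 − 7 = 4.
So a diminished eleventh is an octave plus a diminished fourth. The quality is unchanged.

diminished 4th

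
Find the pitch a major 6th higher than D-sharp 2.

The sixth takes the letter from D up to B.
A major sixth spans 9 semitones, so from D#2 the target pitch is B#2.

B-sharp 2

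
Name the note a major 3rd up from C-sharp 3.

E-sharp 3

The third takes the letter from C up to E.
A major third spans 4 semitones, so from C#3 the target pitch is E#3.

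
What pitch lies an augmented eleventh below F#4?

C3

Counting four letter names plus an octave down from F lands on C.
An augmented eleventh spans 18 semitones, so from F#4 the target pitch is C3.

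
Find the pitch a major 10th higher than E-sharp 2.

G-double-sharp 3

Counting three letter names plus an octave up from E lands on G.
A major tenth spans 16 semitones, so from E#2 the target pitch is G##3.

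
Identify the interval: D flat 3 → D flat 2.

Descending from Db3 to Db2 is the same interval as ascending Db2 to Db3.
D to D is the same letter name, plus an octave: an octave.
The perfect octave spans 12 semitones, and Db2 to Db3 is exactly 12 semitones — so this is a perfect octave.

P8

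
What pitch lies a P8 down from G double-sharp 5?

The letter stays G (same as the start), shifted an octave down.
A perfect octave spans 12 semitones, so from G##5 the target pitch is G##4.

G double-sharp 4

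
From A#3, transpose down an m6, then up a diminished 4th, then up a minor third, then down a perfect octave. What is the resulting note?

A#3 down a minor sixth → C##3 (8 semitones).
Up a diminished fourth from C##3: F#3 (4 semitones up).
Up a minor third from F#3: A3 (3 semitones up).
A perfect octave down from A3 is A2.

A2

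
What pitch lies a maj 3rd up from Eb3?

G3

The third takes the letter from E up to G.
Moving 4 semitones up from Eb3 (the size of a major third) reaches G3.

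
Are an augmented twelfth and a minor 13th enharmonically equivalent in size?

Both span 20 semitones: an augmented twelfth and a minor thirteenth are the same chromatic distance.

Yes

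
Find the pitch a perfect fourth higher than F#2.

B2

The fourth takes the letter from F up to B.
A perfect fourth spans 5 semitones, so from F#2 the target pitch is B2.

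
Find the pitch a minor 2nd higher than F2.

Counting two letter names up from F lands on G.
Moving 1 semitone up from F2 (the size of a minor second) reaches Gb2.

Gb2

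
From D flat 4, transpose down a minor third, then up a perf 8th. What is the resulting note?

B flat 4

Db4 down a minor third → Bb3 (3 semitones).
A perfect octave up from Bb3 is Bb4.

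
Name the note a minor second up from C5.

Two letter names up from C: D.
A minor second is 1 semitone; 1 semitone up from C5 gives Db5.

Db5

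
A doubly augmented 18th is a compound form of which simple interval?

Subtracting seven from the interval number removes an octave: 18 − 14 = 4.
So a doubly augmented eighteenth is 2 octaves plus a doubly augmented fourth. The quality is unchanged.

AA4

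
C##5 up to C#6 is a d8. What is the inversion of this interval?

The rule of nine gives the new number: 9 − 8 = 1, so an octave becomes a unison.
And diminished becomes augmented under inversion, so we get an augmented unison.

augmented 1st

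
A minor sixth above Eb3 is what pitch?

Cb4

Counting six letter names up from E lands on C.
A minor sixth spans 8 semitones, so from Eb3 the target pitch is Cb4.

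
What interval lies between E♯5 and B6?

E to B spans five letter names (E-F-G-A-B), plus an octave: a twelfth.
E#5 to B6 spans 18 semitones — one semitone narrower than the perfect twelfth (19) — giving a diminished twelfth.
(Equivalently, a compound diminished fifth: a diminished fifth plus an octave.)

diminished twelfth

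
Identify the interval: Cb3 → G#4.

doubly augmented twelfth

C to G spans five letter names (C-D-E-F-G), plus an octave: a twelfth.
The perfect twelfth is 19 semitones; here we have 21, two semitones wider: doubly augmented.
(Equivalently, a compound doubly augmented fifth: a doubly augmented fifth plus an octave.)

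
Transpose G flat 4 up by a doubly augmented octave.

The letter stays G (same as the start), shifted an octave up.
A doubly augmented octave is 14 semitones; 14 semitones up from Gb4 gives G#5.

G sharp 5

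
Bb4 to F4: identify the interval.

perfect fourth

Descending from Bb4 to F4 is the same interval as ascending F4 to Bb4.
F to B spans four letter names (F-G-A-B), so the interval is some kind of fourth.
The perfect fourth spans 5 semitones, and F4 to Bb4 is exactly 5 semitones — so this is a perfect fourth.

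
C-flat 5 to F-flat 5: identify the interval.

perfect fourth

C to F spans four letter names (C-D-E-F), so the interval is some kind of fourth.
Cb5 to Fb5 is 5 semitones, matching the perfect fourth exactly, so the quality is perfect.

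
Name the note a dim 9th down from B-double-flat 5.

A 4

Counting two letter names plus an octave down from B lands on A.
Moving 12 semitones down from Bbb5 (the size of a diminished ninth) reaches A4.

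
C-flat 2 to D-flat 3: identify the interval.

C to D spans two letter names (C-D), plus an octave, so the interval is some kind of ninth.
Cb2 to Db3 is 14 semitones, matching the major ninth exactly, so the quality is major.
(Equivalently, a compound major second: a major second plus an octave.)

major ninth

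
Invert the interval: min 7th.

M2

The rule of nine gives the new number: 9 − 7 = 2, so a seventh becomes a second.
And minor becomes major under inversion, so we get a major second.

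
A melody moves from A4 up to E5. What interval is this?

perfect 5th

A to E spans five letter names (A-B-C-D-E), so the interval is some kind of fifth.
The perfect fifth spans 7 semitones, and A4 to E5 is exactly 7 semitones — so this is a perfect fifth.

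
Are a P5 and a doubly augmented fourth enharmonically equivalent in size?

Yes

Both span 7 semitones: a perfect fifth and a doubly augmented fourth are the same chromatic distance.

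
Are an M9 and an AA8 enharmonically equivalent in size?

Yes

Both span 14 semitones: a major ninth and a doubly augmented octave are the same chromatic distance.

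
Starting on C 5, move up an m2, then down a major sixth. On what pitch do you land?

A minor second up from C5 is Db5.
A major sixth down from Db5 is Fb4.

F flat 4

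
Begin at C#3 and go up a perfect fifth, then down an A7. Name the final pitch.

Ab2

A perfect fifth up from C#3 is G#3.
G#3 down an augmented seventh → Ab2 (12 semitones).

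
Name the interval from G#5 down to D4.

A11

Descending from G#5 to D4 is the same interval as ascending D4 to G#5.
D to G spans four letter names (D-E-F-G), plus an octave: an eleventh.
A perfect eleventh would be 17 semitones; D4 to G#5 is 18, one semitone wider, so the interval is augmented.
(Equivalently, a compound augmented fourth: an augmented fourth plus an octave.)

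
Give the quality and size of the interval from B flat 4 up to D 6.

M10

B to D spans three letter names (B-C-D), plus an octave, so the interval is some kind of tenth.
Counting semitones, Bb4→D6 is 16, which is the major tenth.
(Equivalently, a compound major third: a major third plus an octave.)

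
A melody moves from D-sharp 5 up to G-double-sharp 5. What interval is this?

D to G spans four letter names (D-E-F-G): a fourth.
The perfect fourth is 5 semitones; here we have 6, one semitone wider: augmented.

augmented fourth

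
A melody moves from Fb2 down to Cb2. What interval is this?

perfect fourth

Descending from Fb2 to Cb2 is the same interval as ascending Cb2 to Fb2.
C to F spans four letter names (C-D-E-F), so the interval is some kind of fourth.
Counting semitones, Cb2→Fb2 is 5, which is the perfect fourth.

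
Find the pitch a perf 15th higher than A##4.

A fifteenth keeps the letter name A, two octaves up from A.
A perfect fifteenth is 24 semitones; 24 semitones up from A##4 gives A##6.

A##6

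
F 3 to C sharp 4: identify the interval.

augmented 5th

F to C spans five letter names (F-G-A-B-C): a fifth.
A perfect fifth would be 7 semitones; F3 to C#4 is 8, one semitone wider, so the interval is augmented.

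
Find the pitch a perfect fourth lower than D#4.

A#3

Counting four letter names down from D lands on A.
A perfect fourth spans 5 semitones, so from D#4 the target pitch is A#3.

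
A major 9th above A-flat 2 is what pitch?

The ninth's letter: A up two letter names plus an octave → B.
A major ninth is 14 semitones; 14 semitones up from Ab2 gives Bb3.

B-flat 3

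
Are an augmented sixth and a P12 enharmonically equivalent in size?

An augmented sixth is 10 semitones but a perfect twelfth is 19 semitones — different sizes.

No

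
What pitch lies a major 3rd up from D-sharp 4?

F-double-sharp 4

Counting three letter names up from D lands on F.
A major third is 4 semitones; 4 semitones up from D#4 gives F##4.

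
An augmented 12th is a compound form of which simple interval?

Each octave removed subtracts seven from the number: 12 − 7 = 5.
That makes an augmented twelfth a compound augmented fifth — an octave plus an augmented fifth.

A5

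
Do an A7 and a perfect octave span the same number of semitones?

An augmented seventh = 12 semitones = a perfect octave; enharmonically equal.

Yes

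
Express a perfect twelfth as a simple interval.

Subtracting seven from the interval number removes an octave: 12 − 7 = 5.
Quality carries through unchanged, so the simple form is a perfect fifth.

perfect fifth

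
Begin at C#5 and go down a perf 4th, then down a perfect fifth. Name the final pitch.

Down a perfect fourth from C#5: G#4 (5 semitones down).
G#4 down a perfect fifth → C#4 (7 semitones).

C#4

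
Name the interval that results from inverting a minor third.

Interval numbers invert to sum to nine: 3 + 6 = 9, so a third inverts to a sixth.
Quality inverts too: minor becomes major. That makes the inversion a major sixth.

major 6th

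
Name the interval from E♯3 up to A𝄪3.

E to A spans four letter names (E-F-G-A) — that makes it a fourth of some quality.
E#3 to A##3 spans 6 semitones — one semitone wider than the perfect fourth (5) — giving an augmented fourth.

augmented fourth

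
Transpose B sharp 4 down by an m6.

Counting six letter names down from B lands on D.
A minor sixth spans 8 semitones, so from B#4 the target pitch is D##4.

D double-sharp 4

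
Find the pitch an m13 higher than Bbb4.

Six letters up from B (plus an octave) reaches G.
A minor thirteenth spans 20 semitones, so from Bbb4 the target pitch is Gbb6.

Gbb6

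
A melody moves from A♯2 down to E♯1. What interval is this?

perfect eleventh

Descending from A#2 to E#1 is the same interval as ascending E#1 to A#2.
E to A spans four letter names (E-F-G-A), plus an octave — that makes it an eleventh of some quality.
Counting semitones, E#1→A#2 is 17, which is the perfect eleventh.
(Equivalently, a compound perfect fourth: a perfect fourth plus an octave.)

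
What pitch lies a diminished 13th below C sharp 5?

The thirteenth's letter: C down six letter names plus an octave → E.
Moving 19 semitones down from C#5 (the size of a diminished thirteenth) reaches E##3.

E double-sharp 3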